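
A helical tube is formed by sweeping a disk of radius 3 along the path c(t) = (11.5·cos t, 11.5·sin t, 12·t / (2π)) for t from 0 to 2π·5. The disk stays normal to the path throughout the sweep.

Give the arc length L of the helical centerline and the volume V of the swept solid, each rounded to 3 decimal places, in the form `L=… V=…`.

2πR = 2π·11.5 = 72.256631
per-turn = √(72.256631² + 12²) = √(5221.0207 + 144) = √5365.0207 = 73.246302
L = 5 × 73.246302 = 366.231509
V = π·3² × L = 28.274334 × 366.231509 = 10354.951964

L=366.232 V=10354.952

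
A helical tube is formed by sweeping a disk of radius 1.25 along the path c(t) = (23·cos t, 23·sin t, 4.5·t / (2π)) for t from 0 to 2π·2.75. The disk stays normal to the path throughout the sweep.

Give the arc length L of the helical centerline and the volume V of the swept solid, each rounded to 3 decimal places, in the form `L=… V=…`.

2πR = 2π·23 = 144.513262
per-turn = √(144.513262² + 4.5²) = √(20884.0829 + 20.25) = √20904.3329 = 144.583308
L = 2.75 × 144.583308 = 397.604097
V = π·1.25² × L = 4.908739 × 397.604097 = 1951.734545

L=397.604 V=1951.735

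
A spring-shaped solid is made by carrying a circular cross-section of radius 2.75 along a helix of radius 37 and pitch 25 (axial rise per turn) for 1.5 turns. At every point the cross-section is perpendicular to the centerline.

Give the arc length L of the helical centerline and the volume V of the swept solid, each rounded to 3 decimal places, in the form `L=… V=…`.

2πR = 2π·37 = 232.477856
per-turn = √(232.477856² + 25²) = √(54045.9537 + 625) = √54670.9537 = 233.818207
L = 1.5 × 233.818207 = 350.727310
V = π·2.75² × L = 23.758294 × 350.727310 = 8332.682695

L=350.727 V=8332.683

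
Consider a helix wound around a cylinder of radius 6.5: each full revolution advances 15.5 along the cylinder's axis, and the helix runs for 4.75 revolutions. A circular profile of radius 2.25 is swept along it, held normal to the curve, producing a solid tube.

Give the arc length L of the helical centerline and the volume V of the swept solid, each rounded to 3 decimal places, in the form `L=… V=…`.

2πR = 2π·6.5 = 40.840704
per-turn = √(40.840704² + 15.5²) = √(1667.9631 + 240.25) = √1908.2131 = 43.683099
L = 4.75 × 43.683099 = 207.494721
V = π·2.25² × L = 15.904313 × 207.494721 = 3300.060942

L=207.495 V=3300.061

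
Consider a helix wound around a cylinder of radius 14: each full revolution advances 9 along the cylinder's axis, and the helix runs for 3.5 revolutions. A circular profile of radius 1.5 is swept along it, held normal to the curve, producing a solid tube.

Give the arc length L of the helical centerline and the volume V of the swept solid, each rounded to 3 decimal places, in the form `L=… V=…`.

L=309.483 V=2187.609

2πR = 2π·14 = 87.964594
per-turn = √(87.964594² + 9²) = √(7737.7699 + 81) = √7818.7699 = 88.423808
L = 3.5 × 88.423808 = 309.483329
V = π·1.5² × L = 7.068583 × 309.483329 = 2187.608741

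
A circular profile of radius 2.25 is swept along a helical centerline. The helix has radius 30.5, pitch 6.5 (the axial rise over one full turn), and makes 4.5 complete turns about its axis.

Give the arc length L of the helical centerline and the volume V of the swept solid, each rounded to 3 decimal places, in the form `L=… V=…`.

L=862.863 V=13723.245

2πR = 2π·30.5 = 191.637152
per-turn = √(191.637152² + 6.5²) = √(36724.7980 + 42.25) = √36767.0480 = 191.747355
L = 4.5 × 191.747355 = 862.863095
V = π·2.25² × L = 15.904313 × 862.863095 = 13723.244582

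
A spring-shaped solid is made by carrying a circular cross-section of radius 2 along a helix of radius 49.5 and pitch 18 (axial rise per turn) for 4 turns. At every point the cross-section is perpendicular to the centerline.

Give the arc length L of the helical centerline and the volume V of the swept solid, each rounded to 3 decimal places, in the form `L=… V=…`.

2πR = 2π·49.5 = 311.017673
per-turn = √(311.017673² + 18²) = √(96731.9927 + 324) = √97055.9927 = 311.538108
L = 4 × 311.538108 = 1246.152432
V = π·2² × L = 12.566371 × 1246.152432 = 15659.613302

L=1246.152 V=15659.613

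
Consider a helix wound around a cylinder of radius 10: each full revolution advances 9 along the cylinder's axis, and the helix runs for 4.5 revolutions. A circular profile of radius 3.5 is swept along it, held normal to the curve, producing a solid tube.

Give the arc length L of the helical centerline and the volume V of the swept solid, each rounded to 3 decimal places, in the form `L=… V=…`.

2πR = 2π·10 = 62.831853
per-turn = √(62.831853² + 9²) = √(3947.8418 + 81) = √4028.8418 = 63.473158
L = 4.5 × 63.473158 = 285.629210
V = π·3.5² × L = 38.484510 × 285.629210 = 10992.300193

L=285.629 V=10992.300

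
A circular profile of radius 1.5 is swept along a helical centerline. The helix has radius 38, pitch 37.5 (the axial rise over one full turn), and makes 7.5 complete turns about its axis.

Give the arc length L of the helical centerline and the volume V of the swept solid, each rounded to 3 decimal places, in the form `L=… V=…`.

2πR = 2π·38 = 238.761042
per-turn = √(238.761042² + 37.5²) = √(57006.8350 + 1406.25) = √58413.0850 = 241.687991
L = 7.5 × 241.687991 = 1812.659933
V = π·1.5² × L = 7.068583 × 1812.659933 = 12812.938040

L=1812.660 V=12812.938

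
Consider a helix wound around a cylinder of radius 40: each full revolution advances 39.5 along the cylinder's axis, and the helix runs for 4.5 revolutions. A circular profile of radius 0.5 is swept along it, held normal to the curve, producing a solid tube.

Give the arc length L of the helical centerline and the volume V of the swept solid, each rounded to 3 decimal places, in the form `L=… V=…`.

2πR = 2π·40 = 251.327412
per-turn = √(251.327412² + 39.5²) = √(63165.4682 + 1560.25) = √64725.7182 = 254.412496
L = 4.5 × 254.412496 = 1144.856232
V = π·0.5² × L = 0.785398 × 1144.856232 = 899.167982

L=1144.856 V=899.168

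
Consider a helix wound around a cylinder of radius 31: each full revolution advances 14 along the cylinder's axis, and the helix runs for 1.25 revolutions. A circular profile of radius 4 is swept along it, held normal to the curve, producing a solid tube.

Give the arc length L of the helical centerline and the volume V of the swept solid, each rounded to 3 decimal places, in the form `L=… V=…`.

2πR = 2π·31 = 194.778745
per-turn = √(194.778745² + 14²) = √(37938.7593 + 196) = √38134.7593 = 195.281231
L = 1.25 × 195.281231 = 244.101539
V = π·4² × L = 50.265482 × 244.101539 = 12269.881636

L=244.102 V=12269.882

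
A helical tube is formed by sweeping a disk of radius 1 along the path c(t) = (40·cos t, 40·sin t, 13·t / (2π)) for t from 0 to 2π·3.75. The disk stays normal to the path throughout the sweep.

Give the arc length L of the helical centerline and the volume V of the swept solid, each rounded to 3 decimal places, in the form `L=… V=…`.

L=943.738 V=2964.840

2πR = 2π·40 = 251.327412
per-turn = √(251.327412² + 13²) = √(63165.4682 + 169) = √63334.4682 = 251.663403
L = 3.75 × 251.663403 = 943.737759
V = π·1² × L = 3.141593 × 943.737759 = 2964.839612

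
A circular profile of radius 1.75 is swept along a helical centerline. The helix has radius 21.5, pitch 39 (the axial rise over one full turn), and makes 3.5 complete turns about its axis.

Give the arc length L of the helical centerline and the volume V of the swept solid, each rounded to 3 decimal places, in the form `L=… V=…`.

L=492.119 V=4734.741

2πR = 2π·21.5 = 135.088484
per-turn = √(135.088484² + 39²) = √(18248.8985 + 1521) = √19769.8985 = 140.605471
L = 3.5 × 140.605471 = 492.119149
V = π·1.75² × L = 9.621128 × 492.119149 = 4734.741081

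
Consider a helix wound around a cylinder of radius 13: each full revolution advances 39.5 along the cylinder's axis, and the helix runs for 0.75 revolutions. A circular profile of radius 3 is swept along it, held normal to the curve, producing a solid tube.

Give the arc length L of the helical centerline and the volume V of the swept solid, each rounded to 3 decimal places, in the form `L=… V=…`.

L=68.048 V=1924.018

2πR = 2π·13 = 81.681409
per-turn = √(81.681409² + 39.5²) = √(6671.8526 + 1560.25) = √8232.1026 = 90.730935
L = 0.75 × 90.730935 = 68.048201
V = π·3² × L = 28.274334 × 68.048201 = 1924.017563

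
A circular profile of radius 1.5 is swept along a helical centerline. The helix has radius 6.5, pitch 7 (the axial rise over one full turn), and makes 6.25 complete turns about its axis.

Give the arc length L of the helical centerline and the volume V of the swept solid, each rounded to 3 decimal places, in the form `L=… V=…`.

L=258.977 V=1830.598

2πR = 2π·6.5 = 40.840704
per-turn = √(40.840704² + 7²) = √(1667.9631 + 49) = √1716.9631 = 41.436254
L = 6.25 × 41.436254 = 258.976587
V = π·1.5² × L = 7.068583 × 258.976587 = 1830.597625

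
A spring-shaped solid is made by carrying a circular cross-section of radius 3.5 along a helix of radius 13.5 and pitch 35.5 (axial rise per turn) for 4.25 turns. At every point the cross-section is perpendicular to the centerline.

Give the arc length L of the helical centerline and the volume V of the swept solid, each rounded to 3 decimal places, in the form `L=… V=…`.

2πR = 2π·13.5 = 84.823002
per-turn = √(84.823002² + 35.5²) = √(7194.9416 + 1260.25) = √8455.1916 = 91.952116
L = 4.25 × 91.952116 = 390.796492
V = π·3.5² × L = 38.484510 × 390.796492 = 15039.611520

L=390.796 V=15039.612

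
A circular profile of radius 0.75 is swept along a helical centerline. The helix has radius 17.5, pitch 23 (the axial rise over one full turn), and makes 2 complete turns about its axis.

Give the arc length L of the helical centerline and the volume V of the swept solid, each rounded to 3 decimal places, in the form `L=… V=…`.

L=224.671 V=397.026

2πR = 2π·17.5 = 109.955743
per-turn = √(109.955743² + 23²) = √(12090.2654 + 529) = √12619.2654 = 112.335504
L = 2 × 112.335504 = 224.671007
V = π·0.75² × L = 1.767146 × 224.671007 = 397.026442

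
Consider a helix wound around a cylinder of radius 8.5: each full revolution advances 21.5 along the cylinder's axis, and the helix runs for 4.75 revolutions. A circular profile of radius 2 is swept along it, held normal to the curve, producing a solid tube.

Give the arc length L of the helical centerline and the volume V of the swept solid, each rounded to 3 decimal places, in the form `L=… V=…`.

2πR = 2π·8.5 = 53.407075
per-turn = √(53.407075² + 21.5²) = √(2852.3157 + 462.25) = √3314.5657 = 57.572265
L = 4.75 × 57.572265 = 273.468258
V = π·2² × L = 12.566371 × 273.468258 = 3436.503478

L=273.468 V=3436.503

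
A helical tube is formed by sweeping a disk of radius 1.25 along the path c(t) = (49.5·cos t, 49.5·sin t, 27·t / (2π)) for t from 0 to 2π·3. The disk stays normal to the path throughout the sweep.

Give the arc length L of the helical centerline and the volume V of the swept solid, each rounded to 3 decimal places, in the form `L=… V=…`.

L=936.562 V=4597.339

2πR = 2π·49.5 = 311.017673
per-turn = √(311.017673² + 27²) = √(96731.9927 + 729) = √97460.9927 = 312.187432
L = 3 × 312.187432 = 936.562296
V = π·1.25² × L = 4.908739 × 936.562296 = 4597.339421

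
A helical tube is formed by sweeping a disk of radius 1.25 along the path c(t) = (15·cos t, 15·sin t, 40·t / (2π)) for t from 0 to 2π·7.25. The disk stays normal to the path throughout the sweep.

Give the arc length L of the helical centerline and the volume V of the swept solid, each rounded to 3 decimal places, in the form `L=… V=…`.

2πR = 2π·15 = 94.247780
per-turn = √(94.247780² + 40²) = √(8882.6440 + 1600) = √10482.6440 = 102.384784
L = 7.25 × 102.384784 = 742.289683
V = π·1.25² × L = 4.908739 × 742.289683 = 3643.705960

L=742.290 V=3643.706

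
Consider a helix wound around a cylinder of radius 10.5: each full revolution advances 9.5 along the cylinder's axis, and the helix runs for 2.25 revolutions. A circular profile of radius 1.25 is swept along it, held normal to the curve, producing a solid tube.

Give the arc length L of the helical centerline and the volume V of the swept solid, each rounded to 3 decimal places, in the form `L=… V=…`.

2πR = 2π·10.5 = 65.973446
per-turn = √(65.973446² + 9.5²) = √(4352.4955 + 90.25) = √4442.7455 = 66.653924
L = 2.25 × 66.653924 = 149.971328
V = π·1.25² × L = 4.908739 × 149.971328 = 736.170036

L=149.971 V=736.170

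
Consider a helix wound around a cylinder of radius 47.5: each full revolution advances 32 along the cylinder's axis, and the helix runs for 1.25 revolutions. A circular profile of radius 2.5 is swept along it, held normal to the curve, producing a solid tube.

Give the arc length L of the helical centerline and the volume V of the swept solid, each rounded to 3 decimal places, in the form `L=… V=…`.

L=375.202 V=7367.082

2πR = 2π·47.5 = 298.451302
per-turn = √(298.451302² + 32²) = √(89073.1797 + 1024) = √90097.1797 = 300.161923
L = 1.25 × 300.161923 = 375.202403
V = π·2.5² × L = 19.634954 × 375.202403 = 7367.081958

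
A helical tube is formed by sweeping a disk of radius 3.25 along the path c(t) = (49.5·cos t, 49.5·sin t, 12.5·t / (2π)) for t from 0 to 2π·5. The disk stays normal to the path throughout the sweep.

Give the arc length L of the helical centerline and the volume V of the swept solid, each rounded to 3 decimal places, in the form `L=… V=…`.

L=1556.344 V=51644.269

2πR = 2π·49.5 = 311.017673
per-turn = √(311.017673² + 12.5²) = √(96731.9927 + 156.25) = √96888.2427 = 311.268763
L = 5 × 311.268763 = 1556.343814
V = π·3.25² × L = 33.183072 × 1556.343814 = 51644.269475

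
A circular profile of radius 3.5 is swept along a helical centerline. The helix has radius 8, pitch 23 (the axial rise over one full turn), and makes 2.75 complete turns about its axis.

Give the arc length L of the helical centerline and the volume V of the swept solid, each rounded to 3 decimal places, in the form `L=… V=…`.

L=152.014 V=5850.167

2πR = 2π·8 = 50.265482
per-turn = √(50.265482² + 23²) = √(2526.6187 + 529) = √3055.6187 = 55.277651
L = 2.75 × 55.277651 = 152.013541
V = π·3.5² × L = 38.484510 × 152.013541 = 5850.166636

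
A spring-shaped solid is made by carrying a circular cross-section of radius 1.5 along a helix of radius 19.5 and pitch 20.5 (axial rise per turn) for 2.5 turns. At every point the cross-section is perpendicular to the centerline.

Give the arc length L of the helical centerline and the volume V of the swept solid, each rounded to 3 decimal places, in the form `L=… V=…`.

L=310.563 V=2195.242

2πR = 2π·19.5 = 122.522113
per-turn = √(122.522113² + 20.5²) = √(15011.6683 + 420.25) = √15431.9183 = 124.225272
L = 2.5 × 124.225272 = 310.563181
V = π·1.5² × L = 7.068583 × 310.563181 = 2195.241767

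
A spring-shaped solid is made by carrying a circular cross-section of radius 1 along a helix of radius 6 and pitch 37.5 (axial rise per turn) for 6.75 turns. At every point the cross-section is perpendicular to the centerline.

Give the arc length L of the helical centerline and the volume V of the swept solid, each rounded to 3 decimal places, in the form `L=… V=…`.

L=358.924 V=1127.594

2πR = 2π·6 = 37.699112
per-turn = √(37.699112² + 37.5²) = √(1421.2230 + 1406.25) = √2827.4730 = 53.173988
L = 6.75 × 53.173988 = 358.924421
V = π·1² × L = 3.141593 × 358.924421 = 1127.594325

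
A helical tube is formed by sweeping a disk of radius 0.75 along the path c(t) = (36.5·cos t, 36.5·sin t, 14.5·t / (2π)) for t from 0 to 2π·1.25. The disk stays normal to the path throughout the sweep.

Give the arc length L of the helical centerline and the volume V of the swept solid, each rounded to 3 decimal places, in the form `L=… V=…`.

2πR = 2π·36.5 = 229.336264
per-turn = √(229.336264² + 14.5²) = √(52595.1219 + 210.25) = √52805.3719 = 229.794195
L = 1.25 × 229.794195 = 287.242743
V = π·0.75² × L = 1.767146 × 287.242743 = 507.599827

L=287.243 V=507.600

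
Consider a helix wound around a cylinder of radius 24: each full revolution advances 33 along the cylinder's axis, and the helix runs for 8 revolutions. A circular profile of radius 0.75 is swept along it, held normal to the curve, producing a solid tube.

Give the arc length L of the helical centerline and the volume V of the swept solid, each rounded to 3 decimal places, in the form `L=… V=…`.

L=1234.920 V=2182.284

2πR = 2π·24 = 150.796447
per-turn = √(150.796447² + 33²) = √(22739.5685 + 1089) = √23828.5685 = 154.365050
L = 8 × 154.365050 = 1234.920397
V = π·0.75² × L = 1.767146 × 1234.920397 = 2182.284476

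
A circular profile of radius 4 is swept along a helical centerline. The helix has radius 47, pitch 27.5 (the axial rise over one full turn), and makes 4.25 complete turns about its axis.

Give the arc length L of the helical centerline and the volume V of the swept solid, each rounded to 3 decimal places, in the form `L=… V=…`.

2πR = 2π·47 = 295.309709
per-turn = √(295.309709² + 27.5²) = √(87207.8245 + 756.25) = √87964.0745 = 296.587381
L = 4.25 × 296.587381 = 1260.496369
V = π·4² × L = 50.265482 × 1260.496369 = 63359.458107

L=1260.496 V=63359.458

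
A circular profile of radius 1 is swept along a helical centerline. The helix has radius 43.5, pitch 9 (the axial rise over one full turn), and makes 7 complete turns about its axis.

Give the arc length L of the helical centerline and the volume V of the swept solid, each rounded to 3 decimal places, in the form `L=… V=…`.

2πR = 2π·43.5 = 273.318561
per-turn = √(273.318561² + 9²) = √(74703.0357 + 81) = √74784.0357 = 273.466699
L = 7 × 273.466699 = 1914.266896
V = π·1² × L = 3.141593 × 1914.266896 = 6013.846818

L=1914.267 V=6013.847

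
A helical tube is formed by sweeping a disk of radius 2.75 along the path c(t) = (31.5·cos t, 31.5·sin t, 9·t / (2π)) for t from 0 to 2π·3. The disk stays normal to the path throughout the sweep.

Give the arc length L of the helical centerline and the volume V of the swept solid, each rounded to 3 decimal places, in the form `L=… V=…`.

L=594.375 V=14121.326

2πR = 2π·31.5 = 197.920337
per-turn = √(197.920337² + 9²) = √(39172.4599 + 81) = √39253.4599 = 198.124859
L = 3 × 198.124859 = 594.374578
V = π·2.75² × L = 23.758294 × 594.374578 = 14121.326230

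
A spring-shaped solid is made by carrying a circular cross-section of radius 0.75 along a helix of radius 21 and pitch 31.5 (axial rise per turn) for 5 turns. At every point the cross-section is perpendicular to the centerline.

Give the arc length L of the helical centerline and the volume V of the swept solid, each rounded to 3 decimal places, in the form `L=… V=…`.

2πR = 2π·21 = 131.946891
per-turn = √(131.946891² + 31.5²) = √(17409.9822 + 992.25) = √18402.2322 = 135.654827
L = 5 × 135.654827 = 678.274136
V = π·0.75² × L = 1.767146 × 678.274136 = 1198.609337

L=678.274 V=1198.609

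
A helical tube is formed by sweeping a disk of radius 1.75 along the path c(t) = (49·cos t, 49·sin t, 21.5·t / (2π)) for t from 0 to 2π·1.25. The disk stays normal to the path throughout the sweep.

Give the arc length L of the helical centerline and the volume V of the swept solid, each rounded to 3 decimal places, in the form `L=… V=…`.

2πR = 2π·49 = 307.876080
per-turn = √(307.876080² + 21.5²) = √(94787.6807 + 462.25) = √95249.9307 = 308.625875
L = 1.25 × 308.625875 = 385.782344
V = π·1.75² × L = 9.621128 × 385.782344 = 3711.661116

L=385.782 V=3711.661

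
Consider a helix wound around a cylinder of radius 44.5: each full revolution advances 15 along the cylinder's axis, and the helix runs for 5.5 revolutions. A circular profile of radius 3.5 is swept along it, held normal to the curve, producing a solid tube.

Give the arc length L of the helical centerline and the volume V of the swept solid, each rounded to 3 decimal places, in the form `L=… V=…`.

L=1540.021 V=59266.953

2πR = 2π·44.5 = 279.601746
per-turn = √(279.601746² + 15²) = √(78177.1365 + 225) = √78402.1365 = 280.003815
L = 5.5 × 280.003815 = 1540.020983
V = π·3.5² × L = 38.484510 × 1540.020983 = 59266.952929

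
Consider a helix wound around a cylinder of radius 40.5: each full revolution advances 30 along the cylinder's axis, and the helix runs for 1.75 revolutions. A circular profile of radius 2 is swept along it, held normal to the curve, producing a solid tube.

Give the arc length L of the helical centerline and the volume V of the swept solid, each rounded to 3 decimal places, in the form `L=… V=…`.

2πR = 2π·40.5 = 254.469005
per-turn = √(254.469005² + 30²) = √(64754.4745 + 900) = √65654.4745 = 256.231291
L = 1.75 × 256.231291 = 448.404759
V = π·2² × L = 12.566371 × 448.404759 = 5634.820389

L=448.405 V=5634.820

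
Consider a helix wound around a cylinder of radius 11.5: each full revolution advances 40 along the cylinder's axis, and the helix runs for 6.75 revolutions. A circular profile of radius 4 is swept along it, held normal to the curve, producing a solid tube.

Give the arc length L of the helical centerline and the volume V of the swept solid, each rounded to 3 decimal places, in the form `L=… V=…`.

L=557.479 V=28021.947

2πR = 2π·11.5 = 72.256631
per-turn = √(72.256631² + 40²) = √(5221.0207 + 1600) = √6821.0207 = 82.589471
L = 6.75 × 82.589471 = 557.478930
V = π·4² × L = 50.265482 × 557.478930 = 28021.947355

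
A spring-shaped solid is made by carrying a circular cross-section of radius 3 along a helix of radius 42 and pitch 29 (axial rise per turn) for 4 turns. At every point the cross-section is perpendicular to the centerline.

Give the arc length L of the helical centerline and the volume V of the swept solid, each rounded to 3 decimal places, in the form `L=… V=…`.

2πR = 2π·42 = 263.893783
per-turn = √(263.893783² + 29²) = √(69639.9287 + 841) = √70480.9287 = 265.482445
L = 4 × 265.482445 = 1061.929780
V = π·3² × L = 28.274334 × 1061.929780 = 30025.357170

L=1061.930 V=30025.357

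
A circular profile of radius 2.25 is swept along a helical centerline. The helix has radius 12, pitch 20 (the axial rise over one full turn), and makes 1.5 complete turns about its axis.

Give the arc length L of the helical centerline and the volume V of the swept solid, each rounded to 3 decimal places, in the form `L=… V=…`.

2πR = 2π·12 = 75.398224
per-turn = √(75.398224² + 20²) = √(5684.8921 + 400) = √6084.8921 = 78.005719
L = 1.5 × 78.005719 = 117.008578
V = π·2.25² × L = 15.904313 × 117.008578 = 1860.941024

L=117.009 V=1860.941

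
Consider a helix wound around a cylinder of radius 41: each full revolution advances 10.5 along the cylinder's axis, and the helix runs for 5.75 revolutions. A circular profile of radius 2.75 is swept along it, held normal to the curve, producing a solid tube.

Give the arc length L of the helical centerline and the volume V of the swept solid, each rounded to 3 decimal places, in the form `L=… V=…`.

L=1482.491 V=35221.454

2πR = 2π·41 = 257.610598
per-turn = √(257.610598² + 10.5²) = √(66363.2200 + 110.25) = √66473.4700 = 257.824495
L = 5.75 × 257.824495 = 1482.490844
V = π·2.75² × L = 23.758294 × 1482.490844 = 35221.453973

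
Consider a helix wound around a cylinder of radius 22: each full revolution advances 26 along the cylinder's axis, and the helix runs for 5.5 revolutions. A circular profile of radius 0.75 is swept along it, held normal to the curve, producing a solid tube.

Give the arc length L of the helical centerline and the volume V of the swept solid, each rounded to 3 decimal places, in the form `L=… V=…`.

2πR = 2π·22 = 138.230077
per-turn = √(138.230077² + 26²) = √(19107.5541 + 676) = √19783.5541 = 140.654023
L = 5.5 × 140.654023 = 773.597125
V = π·0.75² × L = 1.767146 × 773.597125 = 1367.058963

L=773.597 V=1367.059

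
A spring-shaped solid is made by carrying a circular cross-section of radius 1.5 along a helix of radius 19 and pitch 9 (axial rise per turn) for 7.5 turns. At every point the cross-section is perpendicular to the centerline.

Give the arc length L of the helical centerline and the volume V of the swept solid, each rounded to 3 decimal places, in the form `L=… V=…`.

2πR = 2π·19 = 119.380521
per-turn = √(119.380521² + 9²) = √(14251.7088 + 81) = √14332.7088 = 119.719291
L = 7.5 × 119.719291 = 897.894686
V = π·1.5² × L = 7.068583 × 897.894686 = 6346.843537

L=897.895 V=6346.844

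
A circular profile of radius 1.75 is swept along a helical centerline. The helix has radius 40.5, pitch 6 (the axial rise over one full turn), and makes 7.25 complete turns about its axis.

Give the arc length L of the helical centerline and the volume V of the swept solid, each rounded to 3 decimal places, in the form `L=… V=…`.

2πR = 2π·40.5 = 254.469005
per-turn = √(254.469005² + 6²) = √(64754.4745 + 36) = √64790.4745 = 254.539731
L = 7.25 × 254.539731 = 1845.413047
V = π·1.75² × L = 9.621128 × 1845.413047 = 17754.954220

L=1845.413 V=17754.954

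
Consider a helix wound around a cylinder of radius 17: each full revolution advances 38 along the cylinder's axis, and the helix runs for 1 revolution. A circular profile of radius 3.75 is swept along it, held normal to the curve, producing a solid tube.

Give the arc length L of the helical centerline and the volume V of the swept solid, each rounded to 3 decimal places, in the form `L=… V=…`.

L=113.372 V=5008.632

2πR = 2π·17 = 106.814150
per-turn = √(106.814150² + 38²) = √(11409.2627 + 1444) = √12853.2627 = 113.372231
L = 1 × 113.372231 = 113.372231
V = π·3.75² × L = 44.178647 × 113.372231 = 5008.631723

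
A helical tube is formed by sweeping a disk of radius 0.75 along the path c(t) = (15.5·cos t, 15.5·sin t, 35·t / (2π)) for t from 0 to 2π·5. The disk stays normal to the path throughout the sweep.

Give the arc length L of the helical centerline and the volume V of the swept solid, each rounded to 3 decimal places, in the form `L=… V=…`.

2πR = 2π·15.5 = 97.389372
per-turn = √(97.389372² + 35²) = √(9484.6898 + 1225) = √10709.6898 = 103.487631
L = 5 × 103.487631 = 517.438156
V = π·0.75² × L = 1.767146 × 517.438156 = 914.388700

L=517.438 V=914.389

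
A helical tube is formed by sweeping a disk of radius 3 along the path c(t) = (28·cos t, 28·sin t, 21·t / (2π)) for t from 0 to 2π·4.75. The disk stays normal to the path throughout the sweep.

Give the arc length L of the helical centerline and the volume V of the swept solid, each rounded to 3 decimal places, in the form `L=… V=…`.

2πR = 2π·28 = 175.929189
per-turn = √(175.929189² + 21²) = √(30951.0794 + 441) = √31392.0794 = 177.178101
L = 4.75 × 177.178101 = 841.595979
V = π·3² × L = 28.274334 × 841.595979 = 23795.565698

L=841.596 V=23795.566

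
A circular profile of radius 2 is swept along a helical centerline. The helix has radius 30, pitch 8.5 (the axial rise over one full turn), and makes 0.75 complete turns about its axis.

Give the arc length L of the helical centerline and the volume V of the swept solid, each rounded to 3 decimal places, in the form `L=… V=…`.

2πR = 2π·30 = 188.495559
per-turn = √(188.495559² + 8.5²) = √(35530.5758 + 72.25) = √35602.8258 = 188.687111
L = 0.75 × 188.687111 = 141.515333
V = π·2² × L = 12.566371 × 141.515333 = 1778.334125

L=141.515 V=1778.334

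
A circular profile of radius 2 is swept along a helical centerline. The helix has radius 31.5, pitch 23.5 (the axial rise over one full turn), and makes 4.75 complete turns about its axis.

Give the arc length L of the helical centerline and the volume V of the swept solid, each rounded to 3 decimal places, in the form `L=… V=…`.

2πR = 2π·31.5 = 197.920337
per-turn = √(197.920337² + 23.5²) = √(39172.4599 + 552.25) = √39724.7099 = 199.310586
L = 4.75 × 199.310586 = 946.725286
V = π·2² × L = 12.566371 × 946.725286 = 11896.900809

L=946.725 V=11896.901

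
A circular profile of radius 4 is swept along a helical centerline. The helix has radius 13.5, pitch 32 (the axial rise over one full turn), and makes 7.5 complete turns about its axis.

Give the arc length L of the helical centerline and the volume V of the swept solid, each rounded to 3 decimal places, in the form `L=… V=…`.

L=679.938 V=34177.404

2πR = 2π·13.5 = 84.823002
per-turn = √(84.823002² + 32²) = √(7194.9416 + 1024) = √8218.9416 = 90.658379
L = 7.5 × 90.658379 = 679.937839
V = π·4² × L = 50.265482 × 679.937839 = 34177.403539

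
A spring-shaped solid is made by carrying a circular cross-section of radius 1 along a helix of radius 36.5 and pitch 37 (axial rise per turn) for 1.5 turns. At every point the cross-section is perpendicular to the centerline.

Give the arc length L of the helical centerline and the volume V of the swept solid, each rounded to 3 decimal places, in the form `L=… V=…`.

2πR = 2π·36.5 = 229.336264
per-turn = √(229.336264² + 37²) = √(52595.1219 + 1369) = √53964.1219 = 232.301790
L = 1.5 × 232.301790 = 348.452686
V = π·1² × L = 3.141593 × 348.452686 = 1094.696398

L=348.453 V=1094.696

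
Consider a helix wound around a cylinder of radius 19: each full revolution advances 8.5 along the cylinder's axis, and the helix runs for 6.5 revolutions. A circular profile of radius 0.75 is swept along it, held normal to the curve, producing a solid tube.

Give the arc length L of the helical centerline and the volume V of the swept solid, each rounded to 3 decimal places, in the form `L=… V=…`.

2πR = 2π·19 = 119.380521
per-turn = √(119.380521² + 8.5²) = √(14251.7088 + 72.25) = √14323.9588 = 119.682742
L = 6.5 × 119.682742 = 777.937824
V = π·0.75² × L = 1.767146 × 777.937824 = 1374.729610

L=777.938 V=1374.730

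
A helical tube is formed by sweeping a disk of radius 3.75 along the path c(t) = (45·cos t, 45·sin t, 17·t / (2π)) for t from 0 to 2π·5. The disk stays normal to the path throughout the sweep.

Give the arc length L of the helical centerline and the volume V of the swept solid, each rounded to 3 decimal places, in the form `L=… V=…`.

2πR = 2π·45 = 282.743339
per-turn = √(282.743339² + 17²) = √(79943.7956 + 289) = √80232.7956 = 283.253942
L = 5 × 283.253942 = 1416.269710
V = π·3.75² × L = 44.178647 × 1416.269710 = 62568.879134

L=1416.270 V=62568.879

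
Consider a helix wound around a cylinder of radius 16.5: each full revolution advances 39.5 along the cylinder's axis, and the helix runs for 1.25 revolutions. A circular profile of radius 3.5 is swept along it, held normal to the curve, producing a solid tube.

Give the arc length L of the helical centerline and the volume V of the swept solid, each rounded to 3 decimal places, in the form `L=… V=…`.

L=138.678 V=5336.962

2πR = 2π·16.5 = 103.672558
per-turn = √(103.672558² + 39.5²) = √(10747.9992 + 1560.25) = √12308.2492 = 110.942549
L = 1.25 × 110.942549 = 138.678186
V = π·3.5² × L = 38.484510 × 138.678186 = 5336.962049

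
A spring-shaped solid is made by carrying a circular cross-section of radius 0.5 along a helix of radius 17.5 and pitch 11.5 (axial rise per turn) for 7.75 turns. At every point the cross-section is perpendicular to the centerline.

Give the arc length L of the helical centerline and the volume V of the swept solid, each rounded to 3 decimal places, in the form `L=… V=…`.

2πR = 2π·17.5 = 109.955743
per-turn = √(109.955743² + 11.5²) = √(12090.2654 + 132.25) = √12222.5154 = 110.555486
L = 7.75 × 110.555486 = 856.805013
V = π·0.5² × L = 0.785398 × 856.805013 = 672.933084

L=856.805 V=672.933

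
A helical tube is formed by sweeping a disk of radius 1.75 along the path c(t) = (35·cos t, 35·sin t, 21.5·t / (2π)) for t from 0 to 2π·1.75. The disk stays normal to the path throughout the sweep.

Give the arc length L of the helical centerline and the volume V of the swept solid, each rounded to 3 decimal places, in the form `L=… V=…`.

L=386.680 V=3720.297

2πR = 2π·35 = 219.911486
per-turn = √(219.911486² + 21.5²) = √(48361.0616 + 462.25) = √48823.3116 = 220.959977
L = 1.75 × 220.959977 = 386.679960
V = π·1.75² × L = 9.621128 × 386.679960 = 3720.297200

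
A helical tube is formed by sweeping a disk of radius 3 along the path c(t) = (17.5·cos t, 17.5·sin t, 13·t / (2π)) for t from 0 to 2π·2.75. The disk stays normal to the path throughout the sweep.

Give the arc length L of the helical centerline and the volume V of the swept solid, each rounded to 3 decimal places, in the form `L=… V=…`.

2πR = 2π·17.5 = 109.955743
per-turn = √(109.955743² + 13²) = √(12090.2654 + 169) = √12259.2654 = 110.721567
L = 2.75 × 110.721567 = 304.484309
V = π·3² × L = 28.274334 × 304.484309 = 8609.091019

L=304.484 V=8609.091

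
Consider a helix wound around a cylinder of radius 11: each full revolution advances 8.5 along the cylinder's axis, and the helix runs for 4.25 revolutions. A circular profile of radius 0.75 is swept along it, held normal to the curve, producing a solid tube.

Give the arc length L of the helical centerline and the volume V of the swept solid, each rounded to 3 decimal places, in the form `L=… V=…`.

2πR = 2π·11 = 69.115038
per-turn = √(69.115038² + 8.5²) = √(4776.8885 + 72.25) = √4849.1385 = 69.635756
L = 4.25 × 69.635756 = 295.951964
V = π·0.75² × L = 1.767146 × 295.951964 = 522.990289

L=295.952 V=522.990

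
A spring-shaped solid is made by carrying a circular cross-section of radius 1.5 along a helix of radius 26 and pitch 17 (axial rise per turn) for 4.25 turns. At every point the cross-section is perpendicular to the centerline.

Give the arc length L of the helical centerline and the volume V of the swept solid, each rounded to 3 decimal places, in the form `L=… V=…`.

L=698.041 V=4934.162

2πR = 2π·26 = 163.362818
per-turn = √(163.362818² + 17²) = √(26687.4103 + 289) = √26976.4103 = 164.244970
L = 4.25 × 164.244970 = 698.041124
V = π·1.5² × L = 7.068583 × 698.041124 = 4934.161952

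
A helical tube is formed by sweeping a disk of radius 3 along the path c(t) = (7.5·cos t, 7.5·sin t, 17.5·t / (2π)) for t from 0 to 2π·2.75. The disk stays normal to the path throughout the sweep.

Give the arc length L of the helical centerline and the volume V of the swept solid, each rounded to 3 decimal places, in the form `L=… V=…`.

2πR = 2π·7.5 = 47.123890
per-turn = √(47.123890² + 17.5²) = √(2220.6610 + 306.25) = √2526.9110 = 50.268390
L = 2.75 × 50.268390 = 138.238071
V = π·3² × L = 28.274334 × 138.238071 = 3908.589384

L=138.238 V=3908.589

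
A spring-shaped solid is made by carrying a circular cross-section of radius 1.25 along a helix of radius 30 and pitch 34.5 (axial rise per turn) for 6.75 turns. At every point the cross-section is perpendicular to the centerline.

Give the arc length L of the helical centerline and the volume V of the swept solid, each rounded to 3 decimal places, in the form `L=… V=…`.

2πR = 2π·30 = 188.495559
per-turn = √(188.495559² + 34.5²) = √(35530.5758 + 1190.25) = √36720.8258 = 191.626788
L = 6.75 × 191.626788 = 1293.480818
V = π·1.25² × L = 4.908739 × 1293.480818 = 6349.359120

L=1293.481 V=6349.359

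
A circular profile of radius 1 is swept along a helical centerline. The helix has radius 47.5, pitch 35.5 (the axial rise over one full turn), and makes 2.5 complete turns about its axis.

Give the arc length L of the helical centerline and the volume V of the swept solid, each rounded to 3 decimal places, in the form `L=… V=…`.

L=751.388 V=2360.555

2πR = 2π·47.5 = 298.451302
per-turn = √(298.451302² + 35.5²) = √(89073.1797 + 1260.25) = √90333.4297 = 300.555202
L = 2.5 × 300.555202 = 751.388006
V = π·1² × L = 3.141593 × 751.388006 = 2360.555040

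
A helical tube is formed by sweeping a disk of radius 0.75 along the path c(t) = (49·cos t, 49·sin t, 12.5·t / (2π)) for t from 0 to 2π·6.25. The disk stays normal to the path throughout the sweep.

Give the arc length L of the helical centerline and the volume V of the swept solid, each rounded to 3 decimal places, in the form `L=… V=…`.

2πR = 2π·49 = 307.876080
per-turn = √(307.876080² + 12.5²) = √(94787.6807 + 156.25) = √94943.9307 = 308.129730
L = 6.25 × 308.129730 = 1925.810814
V = π·0.75² × L = 1.767146 × 1925.810814 = 3403.188622

L=1925.811 V=3403.189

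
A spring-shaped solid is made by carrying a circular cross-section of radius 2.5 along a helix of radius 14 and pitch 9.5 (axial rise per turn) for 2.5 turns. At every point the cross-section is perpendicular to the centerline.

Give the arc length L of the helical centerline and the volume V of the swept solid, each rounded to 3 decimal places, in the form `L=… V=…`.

2πR = 2π·14 = 87.964594
per-turn = √(87.964594² + 9.5²) = √(7737.7699 + 90.25) = √7828.0199 = 88.476098
L = 2.5 × 88.476098 = 221.190244
V = π·2.5² × L = 19.634954 × 221.190244 = 4343.060286

L=221.190 V=4343.060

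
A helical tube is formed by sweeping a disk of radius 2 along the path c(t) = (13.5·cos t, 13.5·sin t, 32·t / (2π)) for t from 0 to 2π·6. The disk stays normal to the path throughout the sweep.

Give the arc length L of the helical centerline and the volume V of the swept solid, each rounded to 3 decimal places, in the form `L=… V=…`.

2πR = 2π·13.5 = 84.823002
per-turn = √(84.823002² + 32²) = √(7194.9416 + 1024) = √8218.9416 = 90.658379
L = 6 × 90.658379 = 543.950272
V = π·2² × L = 12.566371 × 543.950272 = 6835.480708

L=543.950 V=6835.481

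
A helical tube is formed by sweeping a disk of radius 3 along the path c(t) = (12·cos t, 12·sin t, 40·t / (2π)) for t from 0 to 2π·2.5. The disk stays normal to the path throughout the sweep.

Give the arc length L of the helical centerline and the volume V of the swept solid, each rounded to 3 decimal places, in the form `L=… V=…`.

L=213.379 V=6033.148

2πR = 2π·12 = 75.398224
per-turn = √(75.398224² + 40²) = √(5684.8921 + 1600) = √7284.8921 = 85.351580
L = 2.5 × 85.351580 = 213.378949
V = π·3² × L = 28.274334 × 213.378949 = 6033.147645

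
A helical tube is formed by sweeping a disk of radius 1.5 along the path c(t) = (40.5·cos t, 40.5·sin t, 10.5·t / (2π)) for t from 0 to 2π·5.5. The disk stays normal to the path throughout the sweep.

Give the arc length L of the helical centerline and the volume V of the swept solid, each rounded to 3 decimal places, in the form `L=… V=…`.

2πR = 2π·40.5 = 254.469005
per-turn = √(254.469005² + 10.5²) = √(64754.4745 + 110.25) = √64864.7245 = 254.685540
L = 5.5 × 254.685540 = 1400.770472
V = π·1.5² × L = 7.068583 × 1400.770472 = 9901.463005

L=1400.770 V=9901.463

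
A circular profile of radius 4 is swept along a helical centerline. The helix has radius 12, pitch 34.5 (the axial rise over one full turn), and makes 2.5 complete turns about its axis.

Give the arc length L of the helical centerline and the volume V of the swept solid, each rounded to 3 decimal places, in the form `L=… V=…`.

L=207.291 V=10419.592

2πR = 2π·12 = 75.398224
per-turn = √(75.398224² + 34.5²) = √(5684.8921 + 1190.25) = √6875.1421 = 82.916477
L = 2.5 × 82.916477 = 207.291192
V = π·4² × L = 50.265482 × 207.291192 = 10419.591783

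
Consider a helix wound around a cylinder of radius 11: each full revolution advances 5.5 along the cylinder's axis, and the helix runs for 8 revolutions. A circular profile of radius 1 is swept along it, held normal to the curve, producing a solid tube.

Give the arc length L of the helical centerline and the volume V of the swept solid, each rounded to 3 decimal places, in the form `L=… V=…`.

2πR = 2π·11 = 69.115038
per-turn = √(69.115038² + 5.5²) = √(4776.8885 + 30.25) = √4807.1385 = 69.333531
L = 8 × 69.333531 = 554.668249
V = π·1² × L = 3.141593 × 554.668249 = 1742.541695

L=554.668 V=1742.542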